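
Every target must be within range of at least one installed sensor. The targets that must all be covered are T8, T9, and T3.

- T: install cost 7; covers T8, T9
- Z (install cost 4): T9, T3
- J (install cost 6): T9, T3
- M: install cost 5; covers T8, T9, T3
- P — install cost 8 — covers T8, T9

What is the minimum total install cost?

5

M alone covers T8, T9, T3 — every target.
Total install cost: 5.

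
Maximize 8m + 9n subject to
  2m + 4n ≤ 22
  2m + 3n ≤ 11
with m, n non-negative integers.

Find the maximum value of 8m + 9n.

41

(m,n)=(4,1): 2·4+4·1=12≤22, 2·4+3·1=11≤11, objective 41.
(m,n)=(5,0): 2·5+4·0=10≤22, 2·5+3·0=10≤11, objective 40.
(m,n)=(3,1): 2·3+4·1=10≤22, 2·3+3·1=9≤11, objective 33.
(m,n)=(4,0): 2·4+4·0=8≤22, 2·4+3·0=8≤11, objective 32.
Maximum is 41 at (m,n)=(4,1).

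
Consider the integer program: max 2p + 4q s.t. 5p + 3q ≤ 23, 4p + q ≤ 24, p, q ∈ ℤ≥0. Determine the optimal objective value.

28

(p,q)=(0,7): 5·0+3·7=21≤23, 4·0+1·7=7≤24, objective 28.
(p,q)=(1,6): 5·1+3·6=23≤23, 4·1+1·6=10≤24, objective 26.
(p,q)=(0,6): 5·0+3·6=18≤23, 4·0+1·6=6≤24, objective 24.
No feasible integer point exceeds 28.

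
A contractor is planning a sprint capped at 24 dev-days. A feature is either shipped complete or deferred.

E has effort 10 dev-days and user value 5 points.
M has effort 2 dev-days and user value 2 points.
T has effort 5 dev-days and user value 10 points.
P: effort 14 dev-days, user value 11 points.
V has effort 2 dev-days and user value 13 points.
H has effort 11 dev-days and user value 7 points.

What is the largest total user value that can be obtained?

This is a 0-1 knapsack instance.
Take M, T, P, and V: effort 2 + 5 + 14 + 2 = 23 ≤ 24, user value 2 + 10 + 11 + 13 = 36.
No other feasible combination does better.

36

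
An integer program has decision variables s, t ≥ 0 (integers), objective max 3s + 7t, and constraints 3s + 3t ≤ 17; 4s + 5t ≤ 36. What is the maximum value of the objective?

Relaxing integrality, the LP optimum is 39.67 at (s,t) = (0, 5.67), which is not an integer point.
(s,t)=(0,5): 3·0+3·5=15≤17, 4·0+5·5=25≤36, objective 35.
(s,t)=(1,4): 3·1+3·4=15≤17, 4·1+5·4=24≤36, objective 31.
The best lattice point is (0,5), giving 35.

35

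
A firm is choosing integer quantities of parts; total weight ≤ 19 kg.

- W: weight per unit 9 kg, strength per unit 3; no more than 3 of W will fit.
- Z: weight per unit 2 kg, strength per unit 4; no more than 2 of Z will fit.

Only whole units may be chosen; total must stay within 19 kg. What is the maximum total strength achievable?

2×Z: weight 4 ≤ 19, strength 2·4 = 8.
1×W and 2×Z: weight 13 ≤ 19, strength 1·3 + 2·4 = 11.
Best is 11.

11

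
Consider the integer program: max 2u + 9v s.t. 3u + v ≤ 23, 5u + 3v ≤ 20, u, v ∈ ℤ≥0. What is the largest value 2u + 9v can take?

54

(u,v)=(0,6): 3·0+1·6=6≤23, 5·0+3·6=18≤20, objective 54.
(u,v)=(1,5): 3·1+1·5=8≤23, 5·1+3·5=20≤20, objective 47.
(u,v)=(0,5): 3·0+1·5=5≤23, 5·0+3·5=15≤20, objective 45.
No feasible integer point exceeds 54.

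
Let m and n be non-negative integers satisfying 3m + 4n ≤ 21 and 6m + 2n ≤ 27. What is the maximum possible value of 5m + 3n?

24

(m,n)=(3,3): 3·3+4·3=21≤21, 6·3+2·3=24≤27, objective 24.
(m,n)=(4,1): 3·4+4·1=16≤21, 6·4+2·1=26≤27, objective 23.
No feasible integer point exceeds 24.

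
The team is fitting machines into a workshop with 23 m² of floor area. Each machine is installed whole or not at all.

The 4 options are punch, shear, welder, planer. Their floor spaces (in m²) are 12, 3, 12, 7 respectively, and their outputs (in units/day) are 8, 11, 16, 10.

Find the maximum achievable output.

37

Allowing fractional choices, the relaxed optimum would be about 37.7, but machines are indivisible.
shear + welder + planer: floor space 3 + 12 + 7 = 22 ≤ 23, output 11 + 16 + 10 = 37.
shear + welder: floor space 3 + 12 = 15 ≤ 23, output 11 + 16 = 27.
punch + shear + planer: floor space 12 + 3 + 7 = 22 ≤ 23, output 8 + 11 + 10 = 29.
Best is shear, welder, and planer with total output 37.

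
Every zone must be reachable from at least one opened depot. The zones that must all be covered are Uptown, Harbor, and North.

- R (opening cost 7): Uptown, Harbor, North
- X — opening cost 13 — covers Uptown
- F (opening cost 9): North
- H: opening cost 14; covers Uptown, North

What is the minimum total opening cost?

R alone covers Uptown, Harbor, North — every zone.
Total opening cost: 7.

7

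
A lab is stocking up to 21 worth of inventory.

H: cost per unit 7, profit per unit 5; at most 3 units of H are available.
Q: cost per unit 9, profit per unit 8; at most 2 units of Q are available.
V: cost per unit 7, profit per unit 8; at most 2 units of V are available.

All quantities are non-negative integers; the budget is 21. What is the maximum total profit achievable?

Take 1×H and 2×V: cost 21 ≤ 21, profit 1·5 + 2·8 = 21.
V has the best ratio (8/7) and is taken to its limit of 2; remaining capacity is filled optimally with the others.

21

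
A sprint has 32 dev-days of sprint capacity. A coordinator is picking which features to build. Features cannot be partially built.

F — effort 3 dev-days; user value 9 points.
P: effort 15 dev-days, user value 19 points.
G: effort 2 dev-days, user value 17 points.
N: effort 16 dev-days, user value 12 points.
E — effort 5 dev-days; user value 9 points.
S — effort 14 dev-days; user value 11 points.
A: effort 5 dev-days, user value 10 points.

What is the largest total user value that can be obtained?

64

This is an integer program with binary decision variables.
Allowing fractional choices, the relaxed optimum would be about 65.6, but features are indivisible.
F + G + N + E + A: effort 3 + 2 + 16 + 5 + 5 = 31 ≤ 32, user value 9 + 17 + 12 + 9 + 10 = 57.
F + G + E + S + A: effort 3 + 2 + 5 + 14 + 5 = 29 ≤ 32, user value 9 + 17 + 9 + 11 + 10 = 56.
F + P + G + E + A: effort 3 + 15 + 2 + 5 + 5 = 30 ≤ 32, user value 9 + 19 + 17 + 9 + 10 = 64.
Best is F, P, G, E, and A with total user value 64.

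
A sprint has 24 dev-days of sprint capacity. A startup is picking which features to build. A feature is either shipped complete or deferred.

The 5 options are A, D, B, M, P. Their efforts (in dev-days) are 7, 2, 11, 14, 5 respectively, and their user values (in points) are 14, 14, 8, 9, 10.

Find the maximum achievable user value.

This is a 0-1 knapsack instance.
Allowing fractional choices, the relaxed optimum would be about 45.3, but features are indivisible.
A + D + P: effort 7 + 2 + 5 = 14 ≤ 24, user value 14 + 14 + 10 = 38.
A + D + B: effort 7 + 2 + 11 = 20 ≤ 24, user value 14 + 14 + 8 = 36.
A + D + M: effort 7 + 2 + 14 = 23 ≤ 24, user value 14 + 14 + 9 = 37.
Best is A, D, and P with total user value 38.

38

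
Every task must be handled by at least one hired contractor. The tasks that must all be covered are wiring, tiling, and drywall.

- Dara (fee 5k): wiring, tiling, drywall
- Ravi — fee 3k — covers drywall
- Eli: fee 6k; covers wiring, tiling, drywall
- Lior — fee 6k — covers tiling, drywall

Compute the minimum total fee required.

Dara alone covers wiring, tiling, drywall — every task.
Total fee: 5.
No cover costs less than 5.

5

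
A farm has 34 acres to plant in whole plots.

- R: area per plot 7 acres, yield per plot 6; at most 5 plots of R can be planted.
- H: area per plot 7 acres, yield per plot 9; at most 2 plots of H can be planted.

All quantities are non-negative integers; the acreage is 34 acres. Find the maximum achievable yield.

30

H has the best ratio (9/7); taking only H gives at most 2×9 = 18 (stopped by the supply cap of 2).
Mixing does better — 2×R and 2×H: area 28 ≤ 34, yield 2·6 + 2·9 = 30.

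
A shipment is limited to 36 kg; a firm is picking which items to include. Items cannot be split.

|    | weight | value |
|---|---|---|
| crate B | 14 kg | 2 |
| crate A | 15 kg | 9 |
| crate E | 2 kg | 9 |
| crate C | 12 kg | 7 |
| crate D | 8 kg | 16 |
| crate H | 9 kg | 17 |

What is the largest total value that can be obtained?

51

Take crate A, crate E, crate D, and crate H: weight 15 + 2 + 8 + 9 = 34 ≤ 36, value 9 + 9 + 16 + 17 = 51.
No other feasible combination does better.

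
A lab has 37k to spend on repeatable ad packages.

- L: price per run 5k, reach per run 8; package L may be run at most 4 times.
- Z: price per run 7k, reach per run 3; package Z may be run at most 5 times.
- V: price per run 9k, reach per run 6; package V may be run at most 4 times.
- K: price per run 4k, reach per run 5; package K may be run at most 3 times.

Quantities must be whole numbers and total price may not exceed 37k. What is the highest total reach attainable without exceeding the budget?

48

This is a bounded integer knapsack.
Take 4×L, 1×V, and 2×K: price 37 ≤ 37, reach 4·8 + 1·6 + 2·5 = 48.
L has the best ratio (8/5) and is taken to its limit of 4; remaining capacity is filled optimally with the others.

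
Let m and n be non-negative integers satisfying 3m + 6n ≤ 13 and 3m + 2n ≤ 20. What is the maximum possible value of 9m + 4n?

Relaxing integrality, the LP optimum is 39.00 at (m,n) = (4.33, 0), which is not an integer point.
(m,n)=(4,0): 3·4+6·0=12≤13, 3·4+2·0=12≤20, objective 36.
(m,n)=(3,0): 3·3+6·0=9≤13, 3·3+2·0=9≤20, objective 27.
The best lattice point is (4,0), giving 36.

36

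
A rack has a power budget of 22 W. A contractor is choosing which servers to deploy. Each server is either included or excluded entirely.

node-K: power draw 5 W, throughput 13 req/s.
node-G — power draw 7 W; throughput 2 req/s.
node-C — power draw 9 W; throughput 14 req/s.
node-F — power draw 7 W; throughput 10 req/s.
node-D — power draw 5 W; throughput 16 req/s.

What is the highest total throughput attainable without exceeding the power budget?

Allowing fractional choices, the relaxed optimum would be about 47.3, but servers are indivisible.
node-K + node-C + node-D: power draw 5 + 9 + 5 = 19 ≤ 22, throughput 13 + 14 + 16 = 43.
node-C + node-F + node-D: power draw 9 + 7 + 5 = 21 ≤ 22, throughput 14 + 10 + 16 = 40.
node-K + node-F + node-D: power draw 5 + 7 + 5 = 17 ≤ 22, throughput 13 + 10 + 16 = 39.
Best is node-K, node-C, and node-D with total throughput 43.

43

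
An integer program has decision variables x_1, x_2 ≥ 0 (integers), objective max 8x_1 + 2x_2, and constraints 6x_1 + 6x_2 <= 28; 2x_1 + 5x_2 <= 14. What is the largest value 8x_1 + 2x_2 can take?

32

The continuous relaxation peaks at (4.67, 0) with value 37.33; rounding to a feasible lattice point costs some objective.
(x_1,x_2)=(4,0) is feasible, giving 32.
(x_1,x_2)=(3,1) is feasible, giving 26.
(x_1,x_2)=(3,0) is feasible, giving 24.
No feasible integer point exceeds 32.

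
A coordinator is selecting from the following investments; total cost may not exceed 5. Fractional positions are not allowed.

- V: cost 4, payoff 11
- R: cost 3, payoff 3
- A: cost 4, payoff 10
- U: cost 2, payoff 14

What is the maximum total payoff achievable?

17

Allowing fractional choices, the relaxed optimum would be about 22.2, but investments are indivisible.
U: cost 2 ≤ 5, payoff 14.
R + U: cost 3 + 2 = 5 ≤ 5, payoff 3 + 14 = 17.
Best is R and U with total payoff 17.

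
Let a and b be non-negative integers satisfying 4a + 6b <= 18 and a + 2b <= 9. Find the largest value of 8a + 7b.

32

(a,b)=(4,0) is feasible, giving 32.
(a,b)=(3,1) is feasible, giving 31.
(a,b)=(3,0) is feasible, giving 24.
No feasible integer point exceeds 32.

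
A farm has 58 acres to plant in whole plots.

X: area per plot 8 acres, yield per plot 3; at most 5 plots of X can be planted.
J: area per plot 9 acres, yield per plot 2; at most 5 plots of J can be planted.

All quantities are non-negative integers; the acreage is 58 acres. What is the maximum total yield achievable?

19

Take 5×X and 2×J: area 58 ≤ 58, yield 5·3 + 2·2 = 19.
X has the best ratio (3/8) and is taken to its limit of 5; remaining capacity is filled optimally with the others.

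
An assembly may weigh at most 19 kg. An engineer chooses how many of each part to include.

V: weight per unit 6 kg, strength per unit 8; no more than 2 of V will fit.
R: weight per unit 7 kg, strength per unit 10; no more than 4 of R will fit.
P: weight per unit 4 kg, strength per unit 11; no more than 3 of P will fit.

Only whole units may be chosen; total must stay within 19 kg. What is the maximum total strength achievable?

1×R and 3×P: weight 19 ≤ 19, strength 1·10 + 3·11 = 43.
1×V and 3×P: weight 18 ≤ 19, strength 1·8 + 3·11 = 41.
Best is 43.

43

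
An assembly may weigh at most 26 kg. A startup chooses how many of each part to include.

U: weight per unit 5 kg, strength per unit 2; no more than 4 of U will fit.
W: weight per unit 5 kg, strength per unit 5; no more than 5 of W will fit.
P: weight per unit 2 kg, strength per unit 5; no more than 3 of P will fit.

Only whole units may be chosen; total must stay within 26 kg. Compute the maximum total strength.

This is a bounded integer knapsack.
Take 4×W and 3×P: weight 26 ≤ 26, strength 4·5 + 3·5 = 35.
P has the best ratio (5/2) and is taken to its limit of 3; remaining capacity is filled optimally with the others.

35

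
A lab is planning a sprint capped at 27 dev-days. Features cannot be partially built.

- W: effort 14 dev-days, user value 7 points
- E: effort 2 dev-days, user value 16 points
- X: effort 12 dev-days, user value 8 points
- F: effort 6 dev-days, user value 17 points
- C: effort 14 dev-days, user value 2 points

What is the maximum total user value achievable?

41

Take E, X, and F: effort 2 + 12 + 6 = 20 ≤ 27, user value 16 + 8 + 17 = 41.
No other feasible combination does better.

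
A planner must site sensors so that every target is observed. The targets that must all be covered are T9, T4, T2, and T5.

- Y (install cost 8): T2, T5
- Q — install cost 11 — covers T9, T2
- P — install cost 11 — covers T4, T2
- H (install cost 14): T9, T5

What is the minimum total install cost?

The greedy cost-per-new-target heuristic would pick Y, Q, and P for 30, but a cheaper cover exists.
Choose P and H: together they cover T9, T4, T2, T5 — every target.
Total install cost: 11 + 14 = 25.
No cover costs less than 25.

25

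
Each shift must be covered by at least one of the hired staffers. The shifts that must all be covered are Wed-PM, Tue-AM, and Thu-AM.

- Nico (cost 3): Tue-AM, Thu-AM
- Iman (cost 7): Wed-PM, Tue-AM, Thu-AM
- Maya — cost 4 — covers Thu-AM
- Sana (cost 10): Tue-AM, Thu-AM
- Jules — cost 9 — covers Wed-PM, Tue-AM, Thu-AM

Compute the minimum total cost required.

7

This is an integer covering problem.
The greedy cost-per-new-shift heuristic would pick Nico and Iman for 10, but a cheaper cover exists.
Iman alone covers Wed-PM, Tue-AM, Thu-AM — every shift.
Total cost: 7.
No cover costs less than 7.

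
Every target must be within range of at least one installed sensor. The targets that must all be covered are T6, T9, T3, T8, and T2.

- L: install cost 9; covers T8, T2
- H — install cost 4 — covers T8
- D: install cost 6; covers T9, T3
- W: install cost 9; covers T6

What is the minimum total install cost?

The greedy cost-per-new-target heuristic would pick D, H, L, and W for 28, but a cheaper cover exists.
Choose L, D, and W: together they cover T6, T9, T3, T8, T2 — every target.
Total install cost: 9 + 6 + 9 = 24.
No cover costs less than 24.

24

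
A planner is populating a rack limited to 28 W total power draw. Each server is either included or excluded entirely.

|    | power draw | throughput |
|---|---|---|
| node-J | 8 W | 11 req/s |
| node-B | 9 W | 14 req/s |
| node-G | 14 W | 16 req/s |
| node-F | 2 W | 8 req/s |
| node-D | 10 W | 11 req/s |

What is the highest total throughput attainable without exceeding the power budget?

Allowing fractional choices, the relaxed optimum would be about 43.3, but servers are indivisible.
node-J + node-B + node-D: power draw 8 + 9 + 10 = 27 ≤ 28, throughput 11 + 14 + 11 = 36.
node-B + node-G + node-F: power draw 9 + 14 + 2 = 25 ≤ 28, throughput 14 + 16 + 8 = 38.
Best is node-B, node-G, and node-F with total throughput 38.

38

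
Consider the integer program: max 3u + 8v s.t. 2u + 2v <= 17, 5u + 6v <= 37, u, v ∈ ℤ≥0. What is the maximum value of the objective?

Relaxing integrality, the LP optimum is 49.33 at (u,v) = (0, 6.17), which is not an integer point.
(u,v)=(0,6): 2·0+2·6=12≤17, 5·0+6·6=36≤37, objective 48.
(u,v)=(1,5): 2·1+2·5=12≤17, 5·1+6·5=35≤37, objective 43.
(u,v)=(0,5): 2·0+2·5=10≤17, 5·0+6·5=30≤37, objective 40.
Maximum is 48 at (u,v)=(0,6).

48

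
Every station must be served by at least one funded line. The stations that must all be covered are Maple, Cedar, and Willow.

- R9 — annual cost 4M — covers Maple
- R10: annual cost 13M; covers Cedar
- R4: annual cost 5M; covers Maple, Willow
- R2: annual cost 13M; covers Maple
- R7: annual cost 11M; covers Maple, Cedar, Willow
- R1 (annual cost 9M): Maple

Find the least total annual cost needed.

11

This is an integer covering problem.
The greedy cost-per-new-station heuristic would pick R4 and R7 for 16, but a cheaper cover exists.
R7 alone covers Maple, Cedar, Willow — every station.
Total annual cost: 11.
No cover costs less than 11.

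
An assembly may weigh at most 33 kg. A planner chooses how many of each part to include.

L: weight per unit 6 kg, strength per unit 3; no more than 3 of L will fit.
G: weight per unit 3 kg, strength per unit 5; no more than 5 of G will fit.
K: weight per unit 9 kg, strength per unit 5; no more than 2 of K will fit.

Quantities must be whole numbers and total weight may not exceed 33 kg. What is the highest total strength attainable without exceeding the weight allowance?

35

Take 5×G and 2×K: weight 33 ≤ 33, strength 5·5 + 2·5 = 35.
G has the best ratio (5/3) and is taken to its limit of 5; remaining capacity is filled optimally with the others.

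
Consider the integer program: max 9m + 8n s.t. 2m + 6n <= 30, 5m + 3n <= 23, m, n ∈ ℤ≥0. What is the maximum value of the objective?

(m,n)=(2,4): 2·2+6·4=28≤30, 5·2+3·4=22≤23, objective 50.
(m,n)=(2,3): 2·2+6·3=22≤30, 5·2+3·3=19≤23, objective 42.
(m,n)=(1,4): 2·1+6·4=26≤30, 5·1+3·4=17≤23, objective 41.
No feasible integer point exceeds 50.

50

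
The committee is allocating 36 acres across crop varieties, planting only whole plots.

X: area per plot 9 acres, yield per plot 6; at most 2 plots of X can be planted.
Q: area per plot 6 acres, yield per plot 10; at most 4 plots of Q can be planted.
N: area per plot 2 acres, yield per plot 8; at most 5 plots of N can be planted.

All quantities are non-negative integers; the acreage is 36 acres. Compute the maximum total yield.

80

Take 4×Q and 5×N: area 34 ≤ 36, yield 4·10 + 5·8 = 80.
N has the best ratio (8/2) and is taken to its limit of 5; remaining capacity is filled optimally with the others.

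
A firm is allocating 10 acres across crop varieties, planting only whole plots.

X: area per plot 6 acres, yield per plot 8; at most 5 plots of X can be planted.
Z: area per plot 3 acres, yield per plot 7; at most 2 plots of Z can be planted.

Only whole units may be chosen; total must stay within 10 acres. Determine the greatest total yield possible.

15

Z has the best ratio (7/3); taking only Z gives at most 2×7 = 14 (stopped by the supply cap of 2).
Mixing does better — 1×X and 1×Z: area 9 ≤ 10, yield 1·8 + 1·7 = 15.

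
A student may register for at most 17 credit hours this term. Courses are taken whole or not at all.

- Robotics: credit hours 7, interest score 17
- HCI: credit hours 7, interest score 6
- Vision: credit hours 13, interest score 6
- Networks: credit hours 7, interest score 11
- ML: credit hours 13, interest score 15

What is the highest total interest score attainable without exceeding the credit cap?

28

Robotics + HCI: credit hours 7 + 7 = 14 ≤ 17, interest score 17 + 6 = 23.
Robotics + Networks: credit hours 7 + 7 = 14 ≤ 17, interest score 17 + 11 = 28.
Best is Robotics and Networks with total interest score 28.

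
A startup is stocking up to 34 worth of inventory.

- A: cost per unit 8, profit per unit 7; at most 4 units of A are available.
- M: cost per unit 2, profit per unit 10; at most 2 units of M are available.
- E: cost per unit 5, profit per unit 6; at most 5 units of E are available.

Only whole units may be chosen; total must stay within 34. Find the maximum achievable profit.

M has the best ratio (10/2); taking only M gives at most 2×10 = 20 (stopped by the supply cap of 2).
Mixing does better — 1×A, 2×M, and 4×E: cost 32 ≤ 34, profit 1·7 + 2·10 + 4·6 = 51.

51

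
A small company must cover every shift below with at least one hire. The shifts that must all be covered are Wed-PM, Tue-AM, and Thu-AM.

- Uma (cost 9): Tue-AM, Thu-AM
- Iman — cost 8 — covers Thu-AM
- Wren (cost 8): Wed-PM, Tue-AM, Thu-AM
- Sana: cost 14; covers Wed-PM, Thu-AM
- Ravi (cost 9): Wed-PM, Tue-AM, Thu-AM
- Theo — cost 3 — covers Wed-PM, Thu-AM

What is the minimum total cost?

The greedy cost-per-new-shift heuristic would pick Theo and Wren for 11, but a cheaper cover exists.
Wren alone covers Wed-PM, Tue-AM, Thu-AM — every shift.
Total cost: 8.
No cover costs less than 8.

8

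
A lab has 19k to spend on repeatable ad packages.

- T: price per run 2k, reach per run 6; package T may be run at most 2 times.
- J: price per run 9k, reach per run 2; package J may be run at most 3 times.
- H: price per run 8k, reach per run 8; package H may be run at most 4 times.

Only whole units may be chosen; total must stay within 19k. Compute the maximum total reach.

T has the best ratio (6/2); taking only T gives at most 2×6 = 12 (stopped by the supply cap of 2).
Mixing does better — 1×T and 2×H: price 18 ≤ 19, reach 1·6 + 2·8 = 22.

22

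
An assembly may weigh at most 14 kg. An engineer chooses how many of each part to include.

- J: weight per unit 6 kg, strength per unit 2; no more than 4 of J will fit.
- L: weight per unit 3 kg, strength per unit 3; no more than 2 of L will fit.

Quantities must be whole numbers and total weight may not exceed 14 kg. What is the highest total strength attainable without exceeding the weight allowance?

L has the best ratio (3/3); taking only L gives at most 2×3 = 6 (stopped by the supply cap of 2).
Mixing does better — 1×J and 2×L: weight 12 ≤ 14, strength 1·2 + 2·3 = 8.

8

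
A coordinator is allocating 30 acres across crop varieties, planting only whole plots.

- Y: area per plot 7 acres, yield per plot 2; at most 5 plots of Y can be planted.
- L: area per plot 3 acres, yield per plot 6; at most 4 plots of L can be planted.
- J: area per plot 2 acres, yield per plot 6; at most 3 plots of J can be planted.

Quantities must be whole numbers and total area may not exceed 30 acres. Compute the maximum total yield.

4×L and 3×J: area 18 ≤ 30, yield 4·6 + 3·6 = 42.
1×Y, 4×L, and 3×J: area 25 ≤ 30, yield 1·2 + 4·6 + 3·6 = 44.
Best is 44.

44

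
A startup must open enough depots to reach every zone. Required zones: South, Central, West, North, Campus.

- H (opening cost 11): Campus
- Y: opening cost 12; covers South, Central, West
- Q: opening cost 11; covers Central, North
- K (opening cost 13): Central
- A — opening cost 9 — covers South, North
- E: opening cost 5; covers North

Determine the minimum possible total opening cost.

28

Choose H, Y, and E: together they cover South, Central, West, North, Campus — every zone.
Total opening cost: 11 + 12 + 5 = 28.
No cover costs less than 28.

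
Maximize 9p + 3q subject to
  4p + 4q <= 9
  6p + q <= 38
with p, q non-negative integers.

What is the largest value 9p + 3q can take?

(p,q)=(2,0): 4·2+4·0=8≤9, 6·2+1·0=12≤38, objective 18.
(p,q)=(1,1): 4·1+4·1=8≤9, 6·1+1·1=7≤38, objective 12.
The best lattice point is (2,0), giving 18.

18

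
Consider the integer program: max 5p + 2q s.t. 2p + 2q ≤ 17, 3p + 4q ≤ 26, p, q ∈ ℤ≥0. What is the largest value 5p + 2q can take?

40

Relaxing integrality, the LP optimum is 42.50 at (p,q) = (8.5, 0), which is not an integer point.
(p,q)=(8,0) is feasible, giving 40.
(p,q)=(7,1) is feasible, giving 37.
(p,q)=(7,0) is feasible, giving 35.
Maximum is 40 at (p,q)=(8,0).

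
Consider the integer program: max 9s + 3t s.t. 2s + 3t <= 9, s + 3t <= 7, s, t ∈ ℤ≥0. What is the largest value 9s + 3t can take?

Relaxing integrality, the LP optimum is 40.50 at (s,t) = (4.5, 0), which is not an integer point.
(s,t)=(4,0): 2·4+3·0=8≤9, 1·4+3·0=4≤7, objective 36.
(s,t)=(3,1): 2·3+3·1=9≤9, 1·3+3·1=6≤7, objective 30.
(s,t)=(3,0): 2·3+3·0=6≤9, 1·3+3·0=3≤7, objective 27.
The best lattice point is (4,0), giving 36.

36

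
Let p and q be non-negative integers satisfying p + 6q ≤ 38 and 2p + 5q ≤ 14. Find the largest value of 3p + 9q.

(p,q)=(2,2) is feasible, giving 24.
(p,q)=(1,2) is feasible, giving 21.
(p,q)=(3,1) is feasible, giving 18.
The best lattice point is (2,2), giving 24.

24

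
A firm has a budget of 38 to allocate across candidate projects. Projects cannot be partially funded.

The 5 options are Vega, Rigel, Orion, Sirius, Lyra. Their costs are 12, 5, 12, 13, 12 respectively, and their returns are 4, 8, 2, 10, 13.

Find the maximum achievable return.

Vega + Sirius + Lyra: cost 12 + 13 + 12 = 37 ≤ 38, return 4 + 10 + 13 = 27.
Rigel + Sirius + Lyra: cost 5 + 13 + 12 = 30 ≤ 38, return 8 + 10 + 13 = 31.
Best is Rigel, Sirius, and Lyra with total return 31.

31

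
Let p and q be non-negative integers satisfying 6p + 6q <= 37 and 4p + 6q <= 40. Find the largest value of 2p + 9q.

54

The continuous relaxation peaks at (0, 6.17) with value 55.50; rounding to a feasible lattice point costs some objective.
(p,q)=(0,6): 6·0+6·6=36≤37, 4·0+6·6=36≤40, objective 54.
(p,q)=(1,5): 6·1+6·5=36≤37, 4·1+6·5=34≤40, objective 47.
(p,q)=(0,5): 6·0+6·5=30≤37, 4·0+6·5=30≤40, objective 45.
Maximum is 54 at (p,q)=(0,6).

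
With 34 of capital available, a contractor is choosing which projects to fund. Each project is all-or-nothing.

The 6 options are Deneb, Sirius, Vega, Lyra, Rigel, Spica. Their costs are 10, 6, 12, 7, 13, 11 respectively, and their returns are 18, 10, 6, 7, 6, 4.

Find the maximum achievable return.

39

Take Deneb, Sirius, Lyra, and Spica: cost 10 + 6 + 7 + 11 = 34 ≤ 34, return 18 + 10 + 7 + 4 = 39.
No other feasible combination does better.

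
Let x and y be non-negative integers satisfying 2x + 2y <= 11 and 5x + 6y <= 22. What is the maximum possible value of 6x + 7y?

Relaxing integrality, the LP optimum is 26.40 at (x,y) = (4.4, 0), which is not an integer point.
(x,y)=(2,2): 2·2+2·2=8≤11, 5·2+6·2=22≤22, objective 26.
(x,y)=(3,1): 2·3+2·1=8≤11, 5·3+6·1=21≤22, objective 25.
(x,y)=(4,0): 2·4+2·0=8≤11, 5·4+6·0=20≤22, objective 24.
No feasible integer point exceeds 26.

26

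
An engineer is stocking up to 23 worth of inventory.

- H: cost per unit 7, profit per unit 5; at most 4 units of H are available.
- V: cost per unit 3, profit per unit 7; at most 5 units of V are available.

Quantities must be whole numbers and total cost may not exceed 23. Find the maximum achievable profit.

40

This is a bounded integer knapsack.
Take 1×H and 5×V: cost 22 ≤ 23, profit 1·5 + 5·7 = 40.
V has the best ratio (7/3) and is taken to its limit of 5; remaining capacity is filled optimally with the others.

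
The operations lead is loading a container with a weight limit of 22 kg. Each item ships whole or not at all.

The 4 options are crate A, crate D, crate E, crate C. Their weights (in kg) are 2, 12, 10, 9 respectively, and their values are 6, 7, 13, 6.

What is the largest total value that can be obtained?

25

Allowing fractional choices, the relaxed optimum would be about 25.6, but items are indivisible.
crate D + crate E: weight 12 + 10 = 22 ≤ 22, value 7 + 13 = 20.
crate A + crate E + crate C: weight 2 + 10 + 9 = 21 ≤ 22, value 6 + 13 + 6 = 25.
Best is crate A, crate E, and crate C with total value 25.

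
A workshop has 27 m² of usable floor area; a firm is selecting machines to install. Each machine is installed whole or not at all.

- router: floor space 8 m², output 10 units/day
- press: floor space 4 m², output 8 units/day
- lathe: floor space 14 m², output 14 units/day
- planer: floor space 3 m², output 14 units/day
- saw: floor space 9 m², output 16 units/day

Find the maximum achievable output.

router + press + planer + saw: floor space 8 + 4 + 3 + 9 = 24 ≤ 27, output 10 + 8 + 14 + 16 = 48.
lathe + planer + saw: floor space 14 + 3 + 9 = 26 ≤ 27, output 14 + 14 + 16 = 44.
Best is router, press, planer, and saw with total output 48.

48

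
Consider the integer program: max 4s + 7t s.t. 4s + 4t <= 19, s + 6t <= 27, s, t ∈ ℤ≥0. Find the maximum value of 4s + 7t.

28

(s,t)=(0,4) is feasible, giving 28.
(s,t)=(1,3) is feasible, giving 25.
(s,t)=(0,3) is feasible, giving 21.
No feasible integer point exceeds 28.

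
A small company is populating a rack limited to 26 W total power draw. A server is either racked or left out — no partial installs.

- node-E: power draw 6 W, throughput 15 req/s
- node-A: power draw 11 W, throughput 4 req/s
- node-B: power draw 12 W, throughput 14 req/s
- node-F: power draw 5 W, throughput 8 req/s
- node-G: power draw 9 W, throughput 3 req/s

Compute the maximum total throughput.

37

Allowing fractional choices, the relaxed optimum would be about 38.1, but servers are indivisible.
node-E + node-B + node-F: power draw 6 + 12 + 5 = 23 ≤ 26, throughput 15 + 14 + 8 = 37.
node-E + node-A + node-F: power draw 6 + 11 + 5 = 22 ≤ 26, throughput 15 + 4 + 8 = 27.
node-E + node-B: power draw 6 + 12 = 18 ≤ 26, throughput 15 + 14 = 29.
Best is node-E, node-B, and node-F with total throughput 37.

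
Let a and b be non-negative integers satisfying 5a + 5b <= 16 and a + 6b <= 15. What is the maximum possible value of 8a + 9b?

Relaxing integrality, the LP optimum is 27.96 at (a,b) = (0.84, 2.36), which is not an integer point.
(a,b)=(1,2) is feasible, giving 26.
(a,b)=(2,1) is feasible, giving 25.
(a,b)=(0,2) is feasible, giving 18.
No feasible integer point exceeds 26.

26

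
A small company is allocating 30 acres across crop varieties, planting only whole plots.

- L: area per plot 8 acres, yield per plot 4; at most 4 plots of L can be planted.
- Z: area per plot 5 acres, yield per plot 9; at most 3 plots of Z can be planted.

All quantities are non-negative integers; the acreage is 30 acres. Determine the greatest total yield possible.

Take 1×L and 3×Z: area 23 ≤ 30, yield 1·4 + 3·9 = 31.
Z has the best ratio (9/5) and is taken to its limit of 3; remaining capacity is filled optimally with the others.

31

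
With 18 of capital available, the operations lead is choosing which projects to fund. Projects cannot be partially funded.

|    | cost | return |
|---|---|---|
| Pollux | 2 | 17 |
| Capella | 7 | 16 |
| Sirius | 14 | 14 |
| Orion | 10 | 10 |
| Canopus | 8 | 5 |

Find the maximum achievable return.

Take Pollux, Capella, and Canopus: cost 2 + 7 + 8 = 17 ≤ 18, return 17 + 16 + 5 = 38.
No other feasible combination does better.

38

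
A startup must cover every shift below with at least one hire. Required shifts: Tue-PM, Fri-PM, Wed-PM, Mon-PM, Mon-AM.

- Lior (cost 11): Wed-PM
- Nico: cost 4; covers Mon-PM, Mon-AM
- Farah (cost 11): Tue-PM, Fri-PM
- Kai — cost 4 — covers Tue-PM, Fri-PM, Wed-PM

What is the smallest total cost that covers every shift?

This is an integer covering problem.
Choose Nico and Kai: together they cover Tue-PM, Fri-PM, Wed-PM, Mon-PM, Mon-AM — every shift.
Total cost: 4 + 4 = 8.

8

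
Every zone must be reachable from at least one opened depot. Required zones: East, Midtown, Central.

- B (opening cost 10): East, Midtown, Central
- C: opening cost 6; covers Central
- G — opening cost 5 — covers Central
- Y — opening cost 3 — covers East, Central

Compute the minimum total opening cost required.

The greedy cost-per-new-zone heuristic would pick Y and B for 13, but a cheaper cover exists.
B alone covers East, Midtown, Central — every zone.
Total opening cost: 10.
No cover costs less than 10.

10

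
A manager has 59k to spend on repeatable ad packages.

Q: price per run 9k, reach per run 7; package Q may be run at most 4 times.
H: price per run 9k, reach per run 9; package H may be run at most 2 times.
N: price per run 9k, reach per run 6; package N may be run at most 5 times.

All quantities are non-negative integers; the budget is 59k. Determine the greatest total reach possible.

H has the best ratio (9/9); taking only H gives at most 2×9 = 18 (stopped by the supply cap of 2).
Mixing does better — 4×Q and 2×H: price 54 ≤ 59, reach 4·7 + 2·9 = 46.

46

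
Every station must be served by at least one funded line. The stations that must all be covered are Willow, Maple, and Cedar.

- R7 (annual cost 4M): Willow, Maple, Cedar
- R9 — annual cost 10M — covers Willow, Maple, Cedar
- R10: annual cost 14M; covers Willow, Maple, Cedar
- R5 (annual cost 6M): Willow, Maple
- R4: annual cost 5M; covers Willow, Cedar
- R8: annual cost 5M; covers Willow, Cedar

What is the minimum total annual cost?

4

R7 alone covers Willow, Maple, Cedar — every station.
Total annual cost: 4.
No cover costs less than 4.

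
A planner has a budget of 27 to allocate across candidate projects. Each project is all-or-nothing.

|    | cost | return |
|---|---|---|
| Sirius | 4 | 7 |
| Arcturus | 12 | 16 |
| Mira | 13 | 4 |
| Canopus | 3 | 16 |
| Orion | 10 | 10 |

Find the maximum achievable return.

Sirius + Canopus + Orion: cost 4 + 3 + 10 = 17 ≤ 27, return 7 + 16 + 10 = 33.
Sirius + Arcturus + Canopus: cost 4 + 12 + 3 = 19 ≤ 27, return 7 + 16 + 16 = 39.
Arcturus + Canopus + Orion: cost 12 + 3 + 10 = 25 ≤ 27, return 16 + 16 + 10 = 42.
Best is Arcturus, Canopus, and Orion with total return 42.

42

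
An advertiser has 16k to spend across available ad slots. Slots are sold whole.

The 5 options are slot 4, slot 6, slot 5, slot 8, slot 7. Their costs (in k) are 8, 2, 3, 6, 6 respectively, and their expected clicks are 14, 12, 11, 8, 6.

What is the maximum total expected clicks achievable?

37

Take slot 4, slot 6, and slot 5: cost 8 + 2 + 3 = 13 ≤ 16, expected clicks 14 + 12 + 11 = 37.
No other feasible combination does better.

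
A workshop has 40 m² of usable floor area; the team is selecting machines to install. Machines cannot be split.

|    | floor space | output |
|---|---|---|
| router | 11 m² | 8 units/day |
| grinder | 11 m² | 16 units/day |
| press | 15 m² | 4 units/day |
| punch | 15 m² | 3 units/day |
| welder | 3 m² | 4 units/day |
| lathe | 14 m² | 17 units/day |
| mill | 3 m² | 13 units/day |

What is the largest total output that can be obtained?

54

Allowing fractional choices, the relaxed optimum would be about 56.5, but machines are indivisible.
router + grinder + lathe + mill: floor space 11 + 11 + 14 + 3 = 39 ≤ 40, output 8 + 16 + 17 + 13 = 54.
grinder + welder + lathe + mill: floor space 11 + 3 + 14 + 3 = 31 ≤ 40, output 16 + 4 + 17 + 13 = 50.
Best is router, grinder, lathe, and mill with total output 54.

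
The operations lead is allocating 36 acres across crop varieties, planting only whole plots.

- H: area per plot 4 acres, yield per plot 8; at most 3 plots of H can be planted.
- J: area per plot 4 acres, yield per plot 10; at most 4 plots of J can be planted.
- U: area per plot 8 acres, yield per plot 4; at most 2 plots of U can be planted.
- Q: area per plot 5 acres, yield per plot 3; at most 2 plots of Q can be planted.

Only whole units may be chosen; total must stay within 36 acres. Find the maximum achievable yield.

This is a bounded integer knapsack.
J has the best ratio (10/4); taking only J gives at most 4×10 = 40 (stopped by the supply cap of 4).
Mixing does better — 3×H, 4×J, and 1×U: area 36 ≤ 36, yield 3·8 + 4·10 + 1·4 = 68.

68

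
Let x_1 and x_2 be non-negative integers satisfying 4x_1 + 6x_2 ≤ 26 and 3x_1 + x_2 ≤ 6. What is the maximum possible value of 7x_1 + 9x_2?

The continuous relaxation peaks at (0.714, 3.86) with value 39.71; rounding to a feasible lattice point costs some objective.
(x_1,x_2)=(0,4): 4·0+6·4=24≤26, 3·0+1·4=4≤6, objective 36.
(x_1,x_2)=(1,3): 4·1+6·3=22≤26, 3·1+1·3=6≤6, objective 34.
(x_1,x_2)=(0,3): 4·0+6·3=18≤26, 3·0+1·3=3≤6, objective 27.
The best lattice point is (0,4), giving 36.

36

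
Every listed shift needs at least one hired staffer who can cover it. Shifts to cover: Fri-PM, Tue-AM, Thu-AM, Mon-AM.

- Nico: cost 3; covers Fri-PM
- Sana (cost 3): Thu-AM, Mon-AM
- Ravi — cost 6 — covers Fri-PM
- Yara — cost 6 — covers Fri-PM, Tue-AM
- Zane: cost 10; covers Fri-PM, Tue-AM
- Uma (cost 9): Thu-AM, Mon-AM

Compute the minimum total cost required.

Choose Sana and Yara: together they cover Fri-PM, Tue-AM, Thu-AM, Mon-AM — every shift.
Total cost: 3 + 6 = 9.

9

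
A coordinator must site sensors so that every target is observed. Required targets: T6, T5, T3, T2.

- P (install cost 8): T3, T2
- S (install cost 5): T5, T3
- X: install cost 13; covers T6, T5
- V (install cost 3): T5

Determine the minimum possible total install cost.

21

This is a weighted set-cover instance.
The greedy cost-per-new-target heuristic would pick S, P, and X for 26, but a cheaper cover exists.
Choose P and X: together they cover T6, T5, T3, T2 — every target.
Total install cost: 8 + 13 = 21.
No cover costs less than 21.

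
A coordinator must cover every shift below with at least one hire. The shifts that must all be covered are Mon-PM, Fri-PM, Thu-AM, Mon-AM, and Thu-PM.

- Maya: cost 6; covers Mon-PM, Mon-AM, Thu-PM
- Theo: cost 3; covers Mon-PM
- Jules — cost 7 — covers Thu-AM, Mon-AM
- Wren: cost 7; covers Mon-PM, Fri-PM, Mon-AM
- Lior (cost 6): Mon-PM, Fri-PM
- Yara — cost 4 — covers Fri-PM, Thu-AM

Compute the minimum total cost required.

10

Choose Maya and Yara: together they cover Mon-PM, Fri-PM, Thu-AM, Mon-AM, Thu-PM — every shift.
Total cost: 6 + 4 = 10.
No cover costs less than 10.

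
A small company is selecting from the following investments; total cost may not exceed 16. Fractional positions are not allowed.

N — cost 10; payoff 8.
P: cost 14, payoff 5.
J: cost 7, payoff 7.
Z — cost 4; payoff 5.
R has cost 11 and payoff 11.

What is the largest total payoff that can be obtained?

16

Take Z and R: cost 4 + 11 = 15 ≤ 16, payoff 5 + 11 = 16.
No other feasible combination does better.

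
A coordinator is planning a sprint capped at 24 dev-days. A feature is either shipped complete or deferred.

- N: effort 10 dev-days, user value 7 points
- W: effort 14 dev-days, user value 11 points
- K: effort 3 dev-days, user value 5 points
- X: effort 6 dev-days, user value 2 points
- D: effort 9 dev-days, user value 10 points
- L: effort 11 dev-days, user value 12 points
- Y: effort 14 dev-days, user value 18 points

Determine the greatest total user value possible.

Treat it as a binary knapsack problem.
Allowing fractional choices, the relaxed optimum would be about 30.8, but features are indivisible.
D + Y: effort 9 + 14 = 23 ≤ 24, user value 10 + 18 = 28.
K + D + L: effort 3 + 9 + 11 = 23 ≤ 24, user value 5 + 10 + 12 = 27.
K + X + Y: effort 3 + 6 + 14 = 23 ≤ 24, user value 5 + 2 + 18 = 25.
Best is D and Y with total user value 28.

28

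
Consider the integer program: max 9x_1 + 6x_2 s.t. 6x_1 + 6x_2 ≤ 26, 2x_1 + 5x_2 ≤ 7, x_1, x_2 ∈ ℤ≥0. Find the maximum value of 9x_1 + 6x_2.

Relaxing integrality, the LP optimum is 31.50 at (x_1,x_2) = (3.5, 0), which is not an integer point.
(x_1,x_2)=(3,0) is feasible, giving 27.
(x_1,x_2)=(2,0) is feasible, giving 18.
The best lattice point is (3,0), giving 27.

27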